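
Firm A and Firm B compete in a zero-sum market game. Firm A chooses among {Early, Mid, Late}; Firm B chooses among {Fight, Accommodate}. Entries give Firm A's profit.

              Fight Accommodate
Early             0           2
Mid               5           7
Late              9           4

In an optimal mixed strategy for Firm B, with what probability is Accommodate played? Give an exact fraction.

Row minima: Early → 0, Mid → 5, Late → 4; maximin = 5.
Column maxima: Fight → 9, Accommodate → 7; minimax = 7.
5 ≠ 7, so there is no saddle point; optimal play is mixed.
Early is strictly dominated by Mid, so Firm A never plays it.
On the remaining 2×2 (Mid, Late vs Fight, Accommodate):
Let Firm A play Mid with probability p. Expected payoff against Fight: 5p + 9(1−p) = −4p + 9; against Accommodate: 7p + 4(1−p) = 3p + 4.
Setting these equal: −4p + 9 = 3p + 4 ⇒ −7p = -5 ⇒ p = 5/7, and the value is (-4)·(5/7) + 9 = 43/7.
For Firm B: with q = P(Fight), equating Mid's and Late's payoffs gives −2q + 7 = 5q + 4 ⇒ q = 3/7.

4/7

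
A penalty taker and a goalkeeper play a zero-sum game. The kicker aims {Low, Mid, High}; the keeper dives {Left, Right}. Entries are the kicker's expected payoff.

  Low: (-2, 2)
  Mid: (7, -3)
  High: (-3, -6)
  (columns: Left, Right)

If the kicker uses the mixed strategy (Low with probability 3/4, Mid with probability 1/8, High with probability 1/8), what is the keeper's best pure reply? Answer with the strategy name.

Left

If the keeper plays Left, the kicker's expected payoff is (3/4)·(-2) + (1/8)·7 + (1/8)·(-3) = -1.
If the keeper plays Right, the kicker's expected payoff is (3/4)·2 + (1/8)·(-3) + (1/8)·(-6) = 3/8.
The keeper minimizes the kicker's payoff; the smallest is -1, so the best response is Left.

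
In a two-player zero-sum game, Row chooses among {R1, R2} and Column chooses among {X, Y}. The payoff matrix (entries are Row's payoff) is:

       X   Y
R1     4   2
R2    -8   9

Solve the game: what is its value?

52/19

Row minima: R1 → 2, R2 → -8; maximin = 2.
Column maxima: X → 4, Y → 9; minimax = 4.
2 ≠ 4, so there is no saddle point; optimal play is mixed.
Let Row play R1 with probability p. Expected payoff against X: 4p + (-8)(1−p) = 12p − 8; against Y: 2p + 9(1−p) = −7p + 9.
Setting these equal: 12p − 8 = −7p + 9 ⇒ 19p = 17 ⇒ p = 17/19, and the value is (12)·(17/19) − 8 = 52/19.
For Column: with q = P(X), equating R1's and R2's payoffs gives 2q + 2 = −17q + 9 ⇒ q = 7/19.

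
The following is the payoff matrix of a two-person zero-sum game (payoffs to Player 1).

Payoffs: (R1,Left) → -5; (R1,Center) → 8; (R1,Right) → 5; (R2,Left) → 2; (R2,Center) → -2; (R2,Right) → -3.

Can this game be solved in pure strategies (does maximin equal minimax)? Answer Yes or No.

Row minima: R1 → -5, R2 → -3; maximin = -3.
Column maxima: Left → 2, Center → 8, Right → 5; minimax = 2.
-3 ≠ 2, so no pure-strategy equilibrium exists.

No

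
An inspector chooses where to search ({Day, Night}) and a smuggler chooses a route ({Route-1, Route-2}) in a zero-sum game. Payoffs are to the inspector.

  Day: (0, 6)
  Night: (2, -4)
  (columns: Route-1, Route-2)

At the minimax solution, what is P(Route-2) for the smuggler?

Row minima: Day → 0, Night → -4; maximin = 0.
Column maxima: Route-1 → 2, Route-2 → 6; minimax = 2.
0 ≠ 2, so there is no saddle point; optimal play is mixed.
Let the inspector play Day with probability p. Expected payoff against Route-1: 0p + 2(1−p) = −2p + 2; against Route-2: 6p + (-4)(1−p) = 10p − 4.
Setting these equal: −2p + 2 = 10p − 4 ⇒ −12p = -6 ⇒ p = 1/2, and the value is (-2)·(1/2) + 2 = 1.
For the smuggler: with q = P(Route-1), equating Day's and Night's payoffs gives −6q + 6 = 6q − 4 ⇒ q = 5/6.

1/6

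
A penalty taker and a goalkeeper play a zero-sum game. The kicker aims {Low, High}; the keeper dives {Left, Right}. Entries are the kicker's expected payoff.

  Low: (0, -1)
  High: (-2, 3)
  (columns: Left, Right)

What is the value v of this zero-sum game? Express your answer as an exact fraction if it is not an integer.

Row minima: Low → -1, High → -2; maximin = -1.
Column maxima: Left → 0, Right → 3; minimax = 0.
-1 ≠ 0, so there is no saddle point; optimal play is mixed.
Let the kicker play Low with probability p. Expected payoff against Left: 0p + (-2)(1−p) = 2p − 2; against Right: (-1)p + 3(1−p) = −4p + 3.
Setting these equal: 2p − 2 = −4p + 3 ⇒ 6p = 5 ⇒ p = 5/6, and the value is (2)·(5/6) − 2 = -1/3.
For the keeper: with q = P(Left), equating Low's and High's payoffs gives q − 1 = −5q + 3 ⇒ q = 2/3.

-1/3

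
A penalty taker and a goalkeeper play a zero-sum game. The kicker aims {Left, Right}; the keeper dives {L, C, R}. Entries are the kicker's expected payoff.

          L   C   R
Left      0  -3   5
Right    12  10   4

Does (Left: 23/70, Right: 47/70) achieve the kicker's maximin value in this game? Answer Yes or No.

Against L this mix gives (23/70)·0 + (47/70)·12 = 282/35.
Against C this mix gives (23/70)·(-3) + (47/70)·10 = 401/70.
Against R this mix gives (23/70)·5 + (47/70)·4 = 303/70.
The keeper will play R, holding the kicker to 303/70. Shifting weight toward the row that does better against R would raise this floor (the equalizing mix achieves 31/7 against both R and C), so the proposed strategy is not optimal.

No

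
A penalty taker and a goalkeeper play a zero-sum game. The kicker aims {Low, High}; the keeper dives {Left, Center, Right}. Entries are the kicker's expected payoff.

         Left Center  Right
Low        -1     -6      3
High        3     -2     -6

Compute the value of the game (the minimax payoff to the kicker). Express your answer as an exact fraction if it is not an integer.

Row minima: Low → -6, High → -6; maximin = -6.
Column maxima: Left → 3, Center → -2, Right → 3; minimax = -2.
-6 ≠ -2, so there is no saddle point; optimal play is mixed.
Left is strictly dominated by Center (it gives the kicker strictly more in every row), so the keeper never plays it.
On the remaining 2×2 (Low, High vs Center, Right):
Let the kicker play Low with probability p. Expected payoff against Center: (-6)p + (-2)(1−p) = −4p − 2; against Right: 3p + (-6)(1−p) = 9p − 6.
Setting these equal: −4p − 2 = 9p − 6 ⇒ −13p = -4 ⇒ p = 4/13, and the value is (-4)·(4/13) − 2 = -42/13.
For the keeper: with q = P(Center), equating Low's and High's payoffs gives −9q + 3 = 4q − 6 ⇒ q = 9/13.

-42/13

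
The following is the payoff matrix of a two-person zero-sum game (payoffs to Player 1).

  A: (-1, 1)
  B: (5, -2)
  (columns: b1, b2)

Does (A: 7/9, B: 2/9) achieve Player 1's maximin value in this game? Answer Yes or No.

Against b1 this mix gives (7/9)·(-1) + (2/9)·5 = 1/3.
Against b2 this mix gives (7/9)·1 + (2/9)·(-2) = 1/3.
All of Player 2's active replies (b1, b2) yield 1/3, and no column does worse for Player 1. The mix makes Player 2 indifferent and guarantees 1/3, so it is optimal.

Yes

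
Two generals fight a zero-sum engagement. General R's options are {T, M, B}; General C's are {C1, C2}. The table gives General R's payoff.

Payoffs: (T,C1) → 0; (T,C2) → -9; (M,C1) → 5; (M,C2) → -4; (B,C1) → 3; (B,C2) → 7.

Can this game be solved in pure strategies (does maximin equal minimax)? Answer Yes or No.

No

Row minima: T → -9, M → -4, B → 3; maximin = 3.
Column maxima: C1 → 5, C2 → 7; minimax = 5.
3 ≠ 5, so no pure-strategy equilibrium exists.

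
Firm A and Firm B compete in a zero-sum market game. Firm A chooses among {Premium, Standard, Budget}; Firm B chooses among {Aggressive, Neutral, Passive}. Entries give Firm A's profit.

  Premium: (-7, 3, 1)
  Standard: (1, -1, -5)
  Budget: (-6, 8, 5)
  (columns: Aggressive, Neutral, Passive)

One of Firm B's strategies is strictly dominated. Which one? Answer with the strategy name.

Passive holds Firm A's payoff strictly below Neutral in every row: 1 < 3, -5 < -1, 5 < 8.
So Neutral is strictly dominated for Firm B.

Neutral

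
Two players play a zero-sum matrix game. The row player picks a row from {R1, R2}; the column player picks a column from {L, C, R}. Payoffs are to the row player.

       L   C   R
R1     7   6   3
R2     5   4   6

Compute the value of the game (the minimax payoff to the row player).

24/5

Row minima: R1 → 3, R2 → 4; maximin = 4.
Column maxima: L → 7, C → 6, R → 6; minimax = 6.
4 ≠ 6, so there is no saddle point; optimal play is mixed.
L is strictly dominated by C (it gives the row player strictly more in every row), so the column player never plays it.
On the remaining 2×2 (R1, R2 vs C, R):
Let the row player play R1 with probability p. Expected payoff against C: 6p + 4(1−p) = 2p + 4; against R: 3p + 6(1−p) = −3p + 6.
Setting these equal: 2p + 4 = −3p + 6 ⇒ 5p = 2 ⇒ p = 2/5, and the value is (2)·(2/5) + 4 = 24/5.
For the column player: with q = P(C), equating R1's and R2's payoffs gives 3q + 3 = −2q + 6 ⇒ q = 3/5.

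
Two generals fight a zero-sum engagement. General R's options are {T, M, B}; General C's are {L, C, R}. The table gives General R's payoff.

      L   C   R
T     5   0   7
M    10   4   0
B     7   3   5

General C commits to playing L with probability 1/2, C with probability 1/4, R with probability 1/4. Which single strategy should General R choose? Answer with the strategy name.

Expected payoff of T: (1/2)·5 + (1/4)·0 + (1/4)·7 = 17/4.
Expected payoff of M: (1/2)·10 + (1/4)·4 + (1/4)·0 = 6.
Expected payoff of B: (1/2)·7 + (1/4)·3 + (1/4)·5 = 11/2.
The largest is 6, so General R's best response is M.

M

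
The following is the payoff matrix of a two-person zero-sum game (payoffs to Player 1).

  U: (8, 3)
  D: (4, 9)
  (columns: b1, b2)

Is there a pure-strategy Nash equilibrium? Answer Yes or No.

No

Row minima: U → 3, D → 4; maximin = 4.
Column maxima: b1 → 8, b2 → 9; minimax = 8.
4 ≠ 8, so no pure-strategy equilibrium exists.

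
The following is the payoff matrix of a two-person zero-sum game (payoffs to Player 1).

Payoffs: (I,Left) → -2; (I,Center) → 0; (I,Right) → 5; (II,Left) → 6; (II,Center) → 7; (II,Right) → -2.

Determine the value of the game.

Row minima: I → -2, II → -2; maximin = -2.
Column maxima: Left → 6, Center → 7, Right → 5; minimax = 5.
-2 ≠ 5, so there is no saddle point; optimal play is mixed.
Center is strictly dominated by Left (it gives Player 1 strictly more in every row), so Player 2 never plays it.
On the remaining 2×2 (I, II vs Left, Right):
Let Player 1 play I with probability p. Expected payoff against Left: (-2)p + 6(1−p) = −8p + 6; against Right: 5p + (-2)(1−p) = 7p − 2.
Setting these equal: −8p + 6 = 7p − 2 ⇒ −15p = -8 ⇒ p = 8/15, and the value is (-8)·(8/15) + 6 = 26/15.
For Player 2: with q = P(Left), equating I's and II's payoffs gives −7q + 5 = 8q − 2 ⇒ q = 7/15.

26/15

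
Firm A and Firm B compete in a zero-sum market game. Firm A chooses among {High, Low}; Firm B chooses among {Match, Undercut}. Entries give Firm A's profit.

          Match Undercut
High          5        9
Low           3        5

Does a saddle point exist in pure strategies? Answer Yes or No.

Row minima: High → 5, Low → 3; maximin = 5.
Column maxima: Match → 5, Undercut → 9; minimax = 5.
maximin = minimax = 5, so a saddle point exists.

Yes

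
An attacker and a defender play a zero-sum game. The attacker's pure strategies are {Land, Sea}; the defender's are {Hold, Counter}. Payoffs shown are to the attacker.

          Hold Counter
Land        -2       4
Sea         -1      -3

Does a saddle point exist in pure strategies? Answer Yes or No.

No

Row minima: Land → -2, Sea → -3; maximin = -2.
Column maxima: Hold → -1, Counter → 4; minimax = -1.
-2 ≠ -1, so no pure-strategy equilibrium exists.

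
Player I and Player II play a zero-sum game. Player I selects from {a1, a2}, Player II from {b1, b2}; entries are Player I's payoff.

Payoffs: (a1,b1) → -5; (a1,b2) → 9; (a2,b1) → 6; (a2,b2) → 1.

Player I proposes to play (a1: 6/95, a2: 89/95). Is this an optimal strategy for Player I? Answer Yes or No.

Against b1 this mix gives (6/95)·(-5) + (89/95)·6 = 504/95.
Against b2 this mix gives (6/95)·9 + (89/95)·1 = 143/95.
Player II will play b2, holding Player I to 143/95. Shifting weight toward the row that does better against b2 would raise this floor (the equalizing mix achieves 59/19 against both b2 and b1), so the proposed strategy is not optimal.

No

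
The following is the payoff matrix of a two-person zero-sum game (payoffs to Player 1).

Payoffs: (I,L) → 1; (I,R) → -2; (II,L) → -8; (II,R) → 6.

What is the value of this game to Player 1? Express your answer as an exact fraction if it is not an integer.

-10/17

Row minima: I → -2, II → -8; maximin = -2.
Column maxima: L → 1, R → 6; minimax = 1.
-2 ≠ 1, so there is no saddle point; optimal play is mixed.
Let Player 1 play I with probability p. Expected payoff against L: 1p + (-8)(1−p) = 9p − 8; against R: (-2)p + 6(1−p) = −8p + 6.
Setting these equal: 9p − 8 = −8p + 6 ⇒ 17p = 14 ⇒ p = 14/17, and the value is (9)·(14/17) − 8 = -10/17.
For Player 2: with q = P(L), equating I's and II's payoffs gives 3q − 2 = −14q + 6 ⇒ q = 8/17.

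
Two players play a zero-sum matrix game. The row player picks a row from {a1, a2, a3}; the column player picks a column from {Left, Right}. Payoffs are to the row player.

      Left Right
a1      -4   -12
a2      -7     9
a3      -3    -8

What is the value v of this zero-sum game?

-83/21

Row minima: a1 → -12, a2 → -7, a3 → -8; maximin = -7.
Column maxima: Left → -3, Right → 9; minimax = -3.
-7 ≠ -3, so there is no saddle point; optimal play is mixed.
a1 is strictly dominated by a3, so the row player never plays it.
On the remaining 2×2 (a2, a3 vs Left, Right):
Let the row player play a2 with probability p. Expected payoff against Left: (-7)p + (-3)(1−p) = −4p − 3; against Right: 9p + (-8)(1−p) = 17p − 8.
Setting these equal: −4p − 3 = 17p − 8 ⇒ −21p = -5 ⇒ p = 5/21, and the value is (-4)·(5/21) − 3 = -83/21.
For the column player: with q = P(Left), equating a2's and a3's payoffs gives −16q + 9 = 5q − 8 ⇒ q = 17/21.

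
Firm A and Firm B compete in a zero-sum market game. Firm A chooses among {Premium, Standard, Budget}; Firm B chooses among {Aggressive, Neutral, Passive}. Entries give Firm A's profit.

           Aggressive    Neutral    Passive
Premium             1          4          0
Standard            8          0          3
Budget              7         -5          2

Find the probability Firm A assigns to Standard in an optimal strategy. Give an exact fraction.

Row minima: Premium → 0, Standard → 0, Budget → -5; maximin = 0.
Column maxima: Aggressive → 8, Neutral → 4, Passive → 3; minimax = 3.
0 ≠ 3, so there is no saddle point; optimal play is mixed.
Budget is strictly dominated by Standard, so Firm A never plays it.
Aggressive is strictly dominated by Passive (it gives Firm A strictly more in every row), so Firm B never plays it.
On the remaining 2×2 (Premium, Standard vs Neutral, Passive):
Let Firm A play Premium with probability p. Expected payoff against Neutral: 4p + 0(1−p) = 4p; against Passive: 0p + 3(1−p) = −3p + 3.
Setting these equal: 4p = −3p + 3 ⇒ 7p = 3 ⇒ p = 3/7, and the value is (4)·(3/7) = 12/7.
For Firm B: with q = P(Neutral), equating Premium's and Standard's payoffs gives 4q = −3q + 3 ⇒ q = 3/7.

4/7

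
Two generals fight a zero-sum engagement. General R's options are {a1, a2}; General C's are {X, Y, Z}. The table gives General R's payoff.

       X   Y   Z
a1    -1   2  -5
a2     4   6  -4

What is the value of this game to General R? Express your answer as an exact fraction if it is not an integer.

Row minima: a1 → -5, a2 → -4; maximin = -4.
Column maxima: X → 4, Y → 6, Z → -4; minimax = -4.
Since maximin = minimax = -4, there is a saddle point and the value is -4.

-4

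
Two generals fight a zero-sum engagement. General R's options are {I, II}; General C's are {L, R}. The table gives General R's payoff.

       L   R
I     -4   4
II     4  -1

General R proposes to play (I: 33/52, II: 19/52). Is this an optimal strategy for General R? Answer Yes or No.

No

Against L this mix gives (33/52)·(-4) + (19/52)·4 = -14/13.
Against R this mix gives (33/52)·4 + (19/52)·(-1) = 113/52.
General C will play L, holding General R to -14/13. Shifting weight toward the row that does better against L would raise this floor (the equalizing mix achieves 12/13 against both L and R), so the proposed strategy is not optimal.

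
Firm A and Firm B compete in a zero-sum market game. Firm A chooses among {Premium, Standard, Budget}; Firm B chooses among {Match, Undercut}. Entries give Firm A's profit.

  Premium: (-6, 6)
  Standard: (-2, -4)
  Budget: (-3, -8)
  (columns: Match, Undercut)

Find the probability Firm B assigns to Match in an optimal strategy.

5/7

Row minima: Premium → -6, Standard → -4, Budget → -8; maximin = -4.
Column maxima: Match → -2, Undercut → 6; minimax = -2.
-4 ≠ -2, so there is no saddle point; optimal play is mixed.
Budget is strictly dominated by Standard, so Firm A never plays it.
On the remaining 2×2 (Premium, Standard vs Match, Undercut):
Let Firm A play Premium with probability p. Expected payoff against Match: (-6)p + (-2)(1−p) = −4p − 2; against Undercut: 6p + (-4)(1−p) = 10p − 4.
Setting these equal: −4p − 2 = 10p − 4 ⇒ −14p = -2 ⇒ p = 1/7, and the value is (-4)·(1/7) − 2 = -18/7.
For Firm B: with q = P(Match), equating Premium's and Standard's payoffs gives −12q + 6 = 2q − 4 ⇒ q = 5/7.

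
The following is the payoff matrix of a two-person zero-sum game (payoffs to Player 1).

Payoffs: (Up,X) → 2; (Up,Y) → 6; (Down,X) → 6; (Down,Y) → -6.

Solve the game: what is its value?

3

Row minima: Up → 2, Down → -6; maximin = 2.
Column maxima: X → 6, Y → 6; minimax = 6.
2 ≠ 6, so there is no saddle point; optimal play is mixed.
Let Player 1 play Up with probability p. Expected payoff against X: 2p + 6(1−p) = −4p + 6; against Y: 6p + (-6)(1−p) = 12p − 6.
Setting these equal: −4p + 6 = 12p − 6 ⇒ −16p = -12 ⇒ p = 3/4, and the value is (-4)·(3/4) + 6 = 3.
For Player 2: with q = P(X), equating Up's and Down's payoffs gives −4q + 6 = 12q − 6 ⇒ q = 3/4.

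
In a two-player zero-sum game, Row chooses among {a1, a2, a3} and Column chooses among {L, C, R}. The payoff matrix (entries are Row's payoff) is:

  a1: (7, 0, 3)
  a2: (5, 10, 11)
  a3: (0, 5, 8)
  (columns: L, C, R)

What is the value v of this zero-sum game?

Row minima: a1 → 0, a2 → 5, a3 → 0; maximin = 5.
Column maxima: L → 7, C → 10, R → 11; minimax = 7.
5 ≠ 7, so there is no saddle point; optimal play is mixed.
a3 is strictly dominated by a2, so Row never plays it.
R is strictly dominated by C (it gives Row strictly more in every row), so Column never plays it.
On the remaining 2×2 (a1, a2 vs L, C):
Let Row play a1 with probability p. Expected payoff against L: 7p + 5(1−p) = 2p + 5; against C: 0p + 10(1−p) = −10p + 10.
Setting these equal: 2p + 5 = −10p + 10 ⇒ 12p = 5 ⇒ p = 5/12, and the value is (2)·(5/12) + 5 = 35/6.
For Column: with q = P(L), equating a1's and a2's payoffs gives 7q = −5q + 10 ⇒ q = 5/6.

35/6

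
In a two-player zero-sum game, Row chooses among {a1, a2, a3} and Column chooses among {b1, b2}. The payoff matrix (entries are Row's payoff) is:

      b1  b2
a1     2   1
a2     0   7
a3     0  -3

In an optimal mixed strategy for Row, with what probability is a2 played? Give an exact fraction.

1/8

Row minima: a1 → 1, a2 → 0, a3 → -3; maximin = 1.
Column maxima: b1 → 2, b2 → 7; minimax = 2.
1 ≠ 2, so there is no saddle point; optimal play is mixed.
a3 is strictly dominated by a1, so Row never plays it.
On the remaining 2×2 (a1, a2 vs b1, b2):
Let Row play a1 with probability p. Expected payoff against b1: 2p + 0(1−p) = 2p; against b2: 1p + 7(1−p) = −6p + 7.
Setting these equal: 2p = −6p + 7 ⇒ 8p = 7 ⇒ p = 7/8, and the value is (2)·(7/8) = 7/4.
For Column: with q = P(b1), equating a1's and a2's payoffs gives q + 1 = −7q + 7 ⇒ q = 3/4.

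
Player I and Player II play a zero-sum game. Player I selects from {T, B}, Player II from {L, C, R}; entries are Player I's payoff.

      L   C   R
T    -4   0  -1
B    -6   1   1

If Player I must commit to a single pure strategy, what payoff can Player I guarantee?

Row minima: T → -4, B → -6.
The best of these is -4.

-4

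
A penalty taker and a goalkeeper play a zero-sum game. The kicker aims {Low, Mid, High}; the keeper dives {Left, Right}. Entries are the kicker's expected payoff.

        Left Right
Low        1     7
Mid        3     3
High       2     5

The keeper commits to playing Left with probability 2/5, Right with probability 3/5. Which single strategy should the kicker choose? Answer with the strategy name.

Expected payoff of Low: (2/5)·1 + (3/5)·7 = 23/5.
Expected payoff of Mid: (2/5)·3 + (3/5)·3 = 3.
Expected payoff of High: (2/5)·2 + (3/5)·5 = 19/5.
The largest is 23/5, so the kicker's best response is Low.

Low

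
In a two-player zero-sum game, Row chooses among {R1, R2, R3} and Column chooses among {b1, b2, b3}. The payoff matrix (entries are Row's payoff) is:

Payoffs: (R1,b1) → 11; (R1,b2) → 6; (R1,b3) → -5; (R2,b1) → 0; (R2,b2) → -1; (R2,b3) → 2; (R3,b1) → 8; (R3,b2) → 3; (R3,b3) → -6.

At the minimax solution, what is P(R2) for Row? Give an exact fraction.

Row minima: R1 → -5, R2 → -1, R3 → -6; maximin = -1.
Column maxima: b1 → 11, b2 → 6, b3 → 2; minimax = 2.
-1 ≠ 2, so there is no saddle point; optimal play is mixed.
R3 is strictly dominated by R1, so Row never plays it.
b1 is strictly dominated by b2 (it gives Row strictly more in every row), so Column never plays it.
On the remaining 2×2 (R1, R2 vs b2, b3):
Let Row play R1 with probability p. Expected payoff against b2: 6p + (-1)(1−p) = 7p − 1; against b3: (-5)p + 2(1−p) = −7p + 2.
Setting these equal: 7p − 1 = −7p + 2 ⇒ 14p = 3 ⇒ p = 3/14, and the value is (7)·(3/14) − 1 = 1/2.
For Column: with q = P(b2), equating R1's and R2's payoffs gives 11q − 5 = −3q + 2 ⇒ q = 1/2.

11/14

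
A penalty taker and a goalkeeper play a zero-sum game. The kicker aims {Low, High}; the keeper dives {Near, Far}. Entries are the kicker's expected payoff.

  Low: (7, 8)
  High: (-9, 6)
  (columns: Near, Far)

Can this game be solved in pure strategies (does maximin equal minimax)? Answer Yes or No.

Yes

Row minima: Low → 7, High → -9; maximin = 7.
Column maxima: Near → 7, Far → 8; minimax = 7.
maximin = minimax = 7, so a saddle point exists.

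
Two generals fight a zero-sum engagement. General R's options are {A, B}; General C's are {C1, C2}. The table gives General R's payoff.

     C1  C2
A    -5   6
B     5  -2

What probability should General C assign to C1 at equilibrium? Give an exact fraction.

4/9

Row minima: A → -5, B → -2; maximin = -2.
Column maxima: C1 → 5, C2 → 6; minimax = 5.
-2 ≠ 5, so there is no saddle point; optimal play is mixed.
Let General R play A with probability p. Expected payoff against C1: (-5)p + 5(1−p) = −10p + 5; against C2: 6p + (-2)(1−p) = 8p − 2.
Setting these equal: −10p + 5 = 8p − 2 ⇒ −18p = -7 ⇒ p = 7/18, and the value is (-10)·(7/18) + 5 = 10/9.
For General C: with q = P(C1), equating A's and B's payoffs gives −11q + 6 = 7q − 2 ⇒ q = 4/9.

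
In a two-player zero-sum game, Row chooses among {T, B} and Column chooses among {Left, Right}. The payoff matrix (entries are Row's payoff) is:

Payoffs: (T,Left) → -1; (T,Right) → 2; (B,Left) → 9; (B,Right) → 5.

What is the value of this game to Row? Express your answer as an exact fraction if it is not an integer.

Row minima: T → -1, B → 5; maximin = 5.
Column maxima: Left → 9, Right → 5; minimax = 5.
Since maximin = minimax = 5, there is a saddle point and the value is 5.

5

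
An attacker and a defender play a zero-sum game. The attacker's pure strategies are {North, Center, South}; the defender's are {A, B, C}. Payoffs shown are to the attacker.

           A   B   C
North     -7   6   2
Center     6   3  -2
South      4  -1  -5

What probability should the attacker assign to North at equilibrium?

8/17

Row minima: North → -7, Center → -2, South → -5; maximin = -2.
Column maxima: A → 6, B → 6, C → 2; minimax = 2.
-2 ≠ 2, so there is no saddle point; optimal play is mixed.
South is strictly dominated by Center, so the attacker never plays it.
B is strictly dominated by C (it gives the attacker strictly more in every row), so the defender never plays it.
On the remaining 2×2 (North, Center vs A, C):
Let the attacker play North with probability p. Expected payoff against A: (-7)p + 6(1−p) = −13p + 6; against C: 2p + (-2)(1−p) = 4p − 2.
Setting these equal: −13p + 6 = 4p − 2 ⇒ −17p = -8 ⇒ p = 8/17, and the value is (-13)·(8/17) + 6 = -2/17.
For the defender: with q = P(A), equating North's and Center's payoffs gives −9q + 2 = 8q − 2 ⇒ q = 4/17.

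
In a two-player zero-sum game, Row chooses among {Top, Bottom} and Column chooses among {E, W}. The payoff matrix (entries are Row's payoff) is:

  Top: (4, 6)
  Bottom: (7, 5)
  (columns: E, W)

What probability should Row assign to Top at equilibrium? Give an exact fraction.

1/2

Row minima: Top → 4, Bottom → 5; maximin = 5.
Column maxima: E → 7, W → 6; minimax = 6.
5 ≠ 6, so there is no saddle point; optimal play is mixed.
Let Row play Top with probability p. Expected payoff against E: 4p + 7(1−p) = −3p + 7; against W: 6p + 5(1−p) = p + 5.
Setting these equal: −3p + 7 = p + 5 ⇒ −4p = -2 ⇒ p = 1/2, and the value is (-3)·(1/2) + 7 = 11/2.
For Column: with q = P(E), equating Top's and Bottom's payoffs gives −2q + 6 = 2q + 5 ⇒ q = 1/4.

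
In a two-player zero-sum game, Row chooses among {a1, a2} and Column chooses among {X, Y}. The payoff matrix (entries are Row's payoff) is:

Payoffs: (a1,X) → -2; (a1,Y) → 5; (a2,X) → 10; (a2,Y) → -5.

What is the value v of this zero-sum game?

Row minima: a1 → -2, a2 → -5; maximin = -2.
Column maxima: X → 10, Y → 5; minimax = 5.
-2 ≠ 5, so there is no saddle point; optimal play is mixed.
Let Row play a1 with probability p. Expected payoff against X: (-2)p + 10(1−p) = −12p + 10; against Y: 5p + (-5)(1−p) = 10p − 5.
Setting these equal: −12p + 10 = 10p − 5 ⇒ −22p = -15 ⇒ p = 15/22, and the value is (-12)·(15/22) + 10 = 20/11.
For Column: with q = P(X), equating a1's and a2's payoffs gives −7q + 5 = 15q − 5 ⇒ q = 5/11.

20/11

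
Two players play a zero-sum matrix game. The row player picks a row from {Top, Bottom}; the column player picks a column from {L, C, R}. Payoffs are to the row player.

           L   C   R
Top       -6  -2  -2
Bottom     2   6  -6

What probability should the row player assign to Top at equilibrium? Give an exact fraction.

Row minima: Top → -6, Bottom → -6; maximin = -6.
Column maxima: L → 2, C → 6, R → -2; minimax = -2.
-6 ≠ -2, so there is no saddle point; optimal play is mixed.
C is strictly dominated by L (it gives the row player strictly more in every row), so the column player never plays it.
On the remaining 2×2 (Top, Bottom vs L, R):
Let the row player play Top with probability p. Expected payoff against L: (-6)p + 2(1−p) = −8p + 2; against R: (-2)p + (-6)(1−p) = 4p − 6.
Setting these equal: −8p + 2 = 4p − 6 ⇒ −12p = -8 ⇒ p = 2/3, and the value is (-8)·(2/3) + 2 = -10/3.
For the column player: with q = P(L), equating Top's and Bottom's payoffs gives −4q − 2 = 8q − 6 ⇒ q = 1/3.

2/3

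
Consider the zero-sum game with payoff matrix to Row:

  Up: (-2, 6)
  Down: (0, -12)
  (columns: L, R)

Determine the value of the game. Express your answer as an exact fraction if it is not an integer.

-6/5

Row minima: Up → -2, Down → -12; maximin = -2.
Column maxima: L → 0, R → 6; minimax = 0.
-2 ≠ 0, so there is no saddle point; optimal play is mixed.
Let Row play Up with probability p. Expected payoff against L: (-2)p + 0(1−p) = −2p; against R: 6p + (-12)(1−p) = 18p − 12.
Setting these equal: −2p = 18p − 12 ⇒ −20p = -12 ⇒ p = 3/5, and the value is (-2)·(3/5) = -6/5.
For Column: with q = P(L), equating Up's and Down's payoffs gives −8q + 6 = 12q − 12 ⇒ q = 9/10.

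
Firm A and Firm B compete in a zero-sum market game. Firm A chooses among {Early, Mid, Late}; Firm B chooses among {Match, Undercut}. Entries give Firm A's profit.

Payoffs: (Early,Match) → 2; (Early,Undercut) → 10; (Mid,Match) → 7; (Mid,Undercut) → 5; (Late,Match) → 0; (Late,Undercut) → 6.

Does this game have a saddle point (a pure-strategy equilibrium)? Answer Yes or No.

Row minima: Early → 2, Mid → 5, Late → 0; maximin = 5.
Column maxima: Match → 7, Undercut → 10; minimax = 7.
5 ≠ 7, so no pure-strategy equilibrium exists.

No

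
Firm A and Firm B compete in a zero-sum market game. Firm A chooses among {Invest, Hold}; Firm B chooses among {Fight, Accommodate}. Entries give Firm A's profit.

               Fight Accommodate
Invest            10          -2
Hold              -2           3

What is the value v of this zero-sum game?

Row minima: Invest → -2, Hold → -2; maximin = -2.
Column maxima: Fight → 10, Accommodate → 3; minimax = 3.
-2 ≠ 3, so there is no saddle point; optimal play is mixed.
Let Firm A play Invest with probability p. Expected payoff against Fight: 10p + (-2)(1−p) = 12p − 2; against Accommodate: (-2)p + 3(1−p) = −5p + 3.
Setting these equal: 12p − 2 = −5p + 3 ⇒ 17p = 5 ⇒ p = 5/17, and the value is (12)·(5/17) − 2 = 26/17.
For Firm B: with q = P(Fight), equating Invest's and Hold's payoffs gives 12q − 2 = −5q + 3 ⇒ q = 5/17.

26/17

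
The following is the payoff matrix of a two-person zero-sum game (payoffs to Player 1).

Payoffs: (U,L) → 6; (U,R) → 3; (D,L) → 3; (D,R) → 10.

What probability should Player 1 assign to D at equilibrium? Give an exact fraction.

3/10

Row minima: U → 3, D → 3; maximin = 3.
Column maxima: L → 6, R → 10; minimax = 6.
3 ≠ 6, so there is no saddle point; optimal play is mixed.
Let Player 1 play U with probability p. Expected payoff against L: 6p + 3(1−p) = 3p + 3; against R: 3p + 10(1−p) = −7p + 10.
Setting these equal: 3p + 3 = −7p + 10 ⇒ 10p = 7 ⇒ p = 7/10, and the value is (3)·(7/10) + 3 = 51/10.
For Player 2: with q = P(L), equating U's and D's payoffs gives 3q + 3 = −7q + 10 ⇒ q = 7/10.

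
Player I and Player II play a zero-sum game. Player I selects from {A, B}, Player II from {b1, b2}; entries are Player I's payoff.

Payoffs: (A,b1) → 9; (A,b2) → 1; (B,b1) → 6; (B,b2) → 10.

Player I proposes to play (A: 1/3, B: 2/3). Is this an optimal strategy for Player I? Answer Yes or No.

Yes

Against b1 this mix gives (1/3)·9 + (2/3)·6 = 7.
Against b2 this mix gives (1/3)·1 + (2/3)·10 = 7.
All of Player II's active replies (b1, b2) yield 7, and no column does worse for Player I. The mix makes Player II indifferent and guarantees 7, so it is optimal.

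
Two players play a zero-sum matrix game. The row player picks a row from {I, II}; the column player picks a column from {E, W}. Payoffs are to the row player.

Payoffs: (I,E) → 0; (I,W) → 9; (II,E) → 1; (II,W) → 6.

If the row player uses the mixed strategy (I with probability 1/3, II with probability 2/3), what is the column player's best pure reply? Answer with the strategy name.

If the column player plays E, the row player's expected payoff is (1/3)·0 + (2/3)·1 = 2/3.
If the column player plays W, the row player's expected payoff is (1/3)·9 + (2/3)·6 = 7.
The column player minimizes the row player's payoff; the smallest is 2/3, so the best response is E.

E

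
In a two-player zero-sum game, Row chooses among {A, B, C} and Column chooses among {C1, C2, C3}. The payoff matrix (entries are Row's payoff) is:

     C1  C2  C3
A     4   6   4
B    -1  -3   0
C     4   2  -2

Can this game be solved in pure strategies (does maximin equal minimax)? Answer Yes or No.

Row minima: A → 4, B → -3, C → -2; maximin = 4.
Column maxima: C1 → 4, C2 → 6, C3 → 4; minimax = 4.
maximin = minimax = 4, so a saddle point exists.

Yes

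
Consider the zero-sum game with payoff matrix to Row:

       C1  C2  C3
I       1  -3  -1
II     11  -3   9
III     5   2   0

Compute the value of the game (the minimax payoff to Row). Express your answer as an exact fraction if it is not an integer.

9/7

Row minima: I → -3, II → -3, III → 0; maximin = 0.
Column maxima: C1 → 11, C2 → 2, C3 → 9; minimax = 2.
0 ≠ 2, so there is no saddle point; optimal play is mixed.
I is strictly dominated by III, so Row never plays it.
C1 is strictly dominated by C2 (it gives Row strictly more in every row), so Column never plays it.
On the remaining 2×2 (II, III vs C2, C3):
Let Row play II with probability p. Expected payoff against C2: (-3)p + 2(1−p) = −5p + 2; against C3: 9p + 0(1−p) = 9p.
Setting these equal: −5p + 2 = 9p ⇒ −14p = -2 ⇒ p = 1/7, and the value is (-5)·(1/7) + 2 = 9/7.
For Column: with q = P(C2), equating II's and III's payoffs gives −12q + 9 = 2q ⇒ q = 9/14.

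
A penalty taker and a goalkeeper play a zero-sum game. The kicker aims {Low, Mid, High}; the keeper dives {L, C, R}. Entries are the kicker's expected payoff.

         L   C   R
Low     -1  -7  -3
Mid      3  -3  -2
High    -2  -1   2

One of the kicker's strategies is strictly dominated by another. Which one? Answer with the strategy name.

Mid gives a strictly higher payoff than Low against every column: 3 > -1, -3 > -7, -2 > -3.
So Low is strictly dominated and the kicker never plays it.

Low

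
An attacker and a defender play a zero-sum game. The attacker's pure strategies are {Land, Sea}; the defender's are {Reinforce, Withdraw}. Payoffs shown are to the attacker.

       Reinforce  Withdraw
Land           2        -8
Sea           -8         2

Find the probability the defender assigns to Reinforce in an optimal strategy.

Row minima: Land → -8, Sea → -8; maximin = -8.
Column maxima: Reinforce → 2, Withdraw → 2; minimax = 2.
-8 ≠ 2, so there is no saddle point; optimal play is mixed.
Let the attacker play Land with probability p. Expected payoff against Reinforce: 2p + (-8)(1−p) = 10p − 8; against Withdraw: (-8)p + 2(1−p) = −10p + 2.
Setting these equal: 10p − 8 = −10p + 2 ⇒ 20p = 10 ⇒ p = 1/2, and the value is (10)·(1/2) − 8 = -3.
For the defender: with q = P(Reinforce), equating Land's and Sea's payoffs gives 10q − 8 = −10q + 2 ⇒ q = 1/2.

1/2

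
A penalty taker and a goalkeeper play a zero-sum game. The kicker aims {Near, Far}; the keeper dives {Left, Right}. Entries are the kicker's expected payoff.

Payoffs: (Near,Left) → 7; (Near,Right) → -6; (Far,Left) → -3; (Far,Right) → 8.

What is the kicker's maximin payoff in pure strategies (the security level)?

-3

Row minima: Near → -6, Far → -3.
The best of these is -3.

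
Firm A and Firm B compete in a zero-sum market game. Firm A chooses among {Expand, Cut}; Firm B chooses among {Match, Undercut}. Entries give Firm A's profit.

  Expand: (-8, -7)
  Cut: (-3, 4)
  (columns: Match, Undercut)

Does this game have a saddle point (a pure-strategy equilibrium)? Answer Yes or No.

Yes

Row minima: Expand → -8, Cut → -3; maximin = -3.
Column maxima: Match → -3, Undercut → 4; minimax = -3.
maximin = minimax = -3, so a saddle point exists.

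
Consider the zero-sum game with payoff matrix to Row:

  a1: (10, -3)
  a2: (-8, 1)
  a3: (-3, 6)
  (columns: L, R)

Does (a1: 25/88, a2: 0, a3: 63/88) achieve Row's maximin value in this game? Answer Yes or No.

No

Against L this mix gives (25/88)·10 + (63/88)·(-3) = 61/88.
Against R this mix gives (25/88)·(-3) + (63/88)·6 = 303/88.
Column will play L, holding Row to 61/88. Shifting weight toward the row that does better against L would raise this floor (the equalizing mix achieves 51/22 against both L and R), so the proposed strategy is not optimal.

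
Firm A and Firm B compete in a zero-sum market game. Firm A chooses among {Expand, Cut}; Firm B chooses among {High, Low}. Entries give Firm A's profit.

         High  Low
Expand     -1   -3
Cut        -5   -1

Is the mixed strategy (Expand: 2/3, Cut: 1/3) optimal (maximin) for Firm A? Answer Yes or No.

Against High this mix gives (2/3)·(-1) + (1/3)·(-5) = -7/3.
Against Low this mix gives (2/3)·(-3) + (1/3)·(-1) = -7/3.
All of Firm B's active replies (High, Low) yield -7/3, and no column does worse for Firm A. The mix makes Firm B indifferent and guarantees -7/3, so it is optimal.

Yes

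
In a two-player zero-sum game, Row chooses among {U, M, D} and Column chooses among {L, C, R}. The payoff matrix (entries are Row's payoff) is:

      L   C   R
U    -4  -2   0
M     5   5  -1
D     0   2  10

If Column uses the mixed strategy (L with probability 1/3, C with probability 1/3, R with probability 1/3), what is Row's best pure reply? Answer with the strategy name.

D

Expected payoff of U: (1/3)·(-4) + (1/3)·(-2) + (1/3)·0 = -2.
Expected payoff of M: (1/3)·5 + (1/3)·5 + (1/3)·(-1) = 3.
Expected payoff of D: (1/3)·0 + (1/3)·2 + (1/3)·10 = 4.
The largest is 4, so Row's best response is D.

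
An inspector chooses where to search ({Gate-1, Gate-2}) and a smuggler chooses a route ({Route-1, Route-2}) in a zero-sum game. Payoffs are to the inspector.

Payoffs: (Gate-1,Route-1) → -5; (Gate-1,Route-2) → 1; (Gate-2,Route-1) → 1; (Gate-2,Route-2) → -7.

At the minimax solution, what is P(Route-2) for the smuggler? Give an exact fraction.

3/7

Row minima: Gate-1 → -5, Gate-2 → -7; maximin = -5.
Column maxima: Route-1 → 1, Route-2 → 1; minimax = 1.
-5 ≠ 1, so there is no saddle point; optimal play is mixed.
Let the inspector play Gate-1 with probability p. Expected payoff against Route-1: (-5)p + 1(1−p) = −6p + 1; against Route-2: 1p + (-7)(1−p) = 8p − 7.
Setting these equal: −6p + 1 = 8p − 7 ⇒ −14p = -8 ⇒ p = 4/7, and the value is (-6)·(4/7) + 1 = -17/7.
For the smuggler: with q = P(Route-1), equating Gate-1's and Gate-2's payoffs gives −6q + 1 = 8q − 7 ⇒ q = 4/7.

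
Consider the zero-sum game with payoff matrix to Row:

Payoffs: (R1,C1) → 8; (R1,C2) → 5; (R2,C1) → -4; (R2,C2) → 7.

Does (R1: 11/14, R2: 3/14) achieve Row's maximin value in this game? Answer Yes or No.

Against C1 this mix gives (11/14)·8 + (3/14)·(-4) = 38/7.
Against C2 this mix gives (11/14)·5 + (3/14)·7 = 38/7.
All of Column's active replies (C1, C2) yield 38/7, and no column does worse for Row. The mix makes Column indifferent and guarantees 38/7, so it is optimal.

Yes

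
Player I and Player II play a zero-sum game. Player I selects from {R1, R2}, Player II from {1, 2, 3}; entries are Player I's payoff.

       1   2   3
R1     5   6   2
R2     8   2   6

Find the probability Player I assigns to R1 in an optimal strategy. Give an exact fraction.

Row minima: R1 → 2, R2 → 2; maximin = 2.
Column maxima: 1 → 8, 2 → 6, 3 → 6; minimax = 6.
2 ≠ 6, so there is no saddle point; optimal play is mixed.
1 is strictly dominated by 3 (it gives Player I strictly more in every row), so Player II never plays it.
On the remaining 2×2 (R1, R2 vs 2, 3):
Let Player I play R1 with probability p. Expected payoff against 2: 6p + 2(1−p) = 4p + 2; against 3: 2p + 6(1−p) = −4p + 6.
Setting these equal: 4p + 2 = −4p + 6 ⇒ 8p = 4 ⇒ p = 1/2, and the value is (4)·(1/2) + 2 = 4.
For Player II: with q = P(2), equating R1's and R2's payoffs gives 4q + 2 = −4q + 6 ⇒ q = 1/2.

1/2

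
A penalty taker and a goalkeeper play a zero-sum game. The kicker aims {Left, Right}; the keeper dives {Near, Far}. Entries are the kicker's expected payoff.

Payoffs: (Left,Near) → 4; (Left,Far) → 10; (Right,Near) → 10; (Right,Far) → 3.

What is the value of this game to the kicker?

Row minima: Left → 4, Right → 3; maximin = 4.
Column maxima: Near → 10, Far → 10; minimax = 10.
4 ≠ 10, so there is no saddle point; optimal play is mixed.
Let the kicker play Left with probability p. Expected payoff against Near: 4p + 10(1−p) = −6p + 10; against Far: 10p + 3(1−p) = 7p + 3.
Setting these equal: −6p + 10 = 7p + 3 ⇒ −13p = -7 ⇒ p = 7/13, and the value is (-6)·(7/13) + 10 = 88/13.
For the keeper: with q = P(Near), equating Left's and Right's payoffs gives −6q + 10 = 7q + 3 ⇒ q = 7/13.

88/13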